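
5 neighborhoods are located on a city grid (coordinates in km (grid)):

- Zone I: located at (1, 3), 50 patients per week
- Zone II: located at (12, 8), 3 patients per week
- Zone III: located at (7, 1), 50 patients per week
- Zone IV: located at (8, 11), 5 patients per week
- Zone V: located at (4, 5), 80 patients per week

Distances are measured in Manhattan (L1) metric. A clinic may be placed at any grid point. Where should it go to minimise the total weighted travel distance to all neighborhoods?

(4, 3)

Manhattan distance separates: Σwᵢ(|x−xᵢ|+|y−yᵢ|) = Σwᵢ|x−xᵢ| + Σwᵢ|y−yᵢ|, so x and y are optimised independently as 1-D weighted medians.
Total weight W = 188; half = 94.
x-coordinate, sorted with cumulative weight:
  x=1 (Zone I, w=50) cum 50
  x=4 (Zone V, w=80) cum 130  ← median
  x=7 (Zone III, w=50) cum 180
  x=8 (Zone IV, w=5) cum 185
  x=12 (Zone II, w=3) cum 188
⇒ x* = 4
y-coordinate, sorted with cumulative weight:
  y=1 (Zone III, w=50) cum 50
  y=3 (Zone I, w=50) cum 100  ← median
  y=5 (Zone V, w=80) cum 180
  y=8 (Zone II, w=3) cum 183
  y=11 (Zone IV, w=5) cum 188
⇒ y* = 3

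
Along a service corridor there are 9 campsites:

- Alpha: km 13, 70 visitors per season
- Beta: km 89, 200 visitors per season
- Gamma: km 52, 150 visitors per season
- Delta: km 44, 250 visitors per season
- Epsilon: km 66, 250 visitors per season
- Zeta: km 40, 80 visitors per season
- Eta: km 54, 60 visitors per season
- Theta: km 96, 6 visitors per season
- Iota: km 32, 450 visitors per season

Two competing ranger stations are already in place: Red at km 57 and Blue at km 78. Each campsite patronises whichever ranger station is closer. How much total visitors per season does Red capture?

The indifferent point is the midpoint (57+78)/2 = 67.5; campsites left of it (closer to Red at 57) go to Red, those right go to Blue.
  Alpha at 13 (w=70) → Red
  Iota at 32 (w=450) → Red
  Zeta at 40 (w=80) → Red
  Delta at 44 (w=250) → Red
  Gamma at 52 (w=150) → Red
  Eta at 54 (w=60) → Red
  Epsilon at 66 (w=250) → Red
  Beta at 89 (w=200) → Blue
  Theta at 96 (w=6) → Blue
Red captures 1310; Blue captures 206.

1310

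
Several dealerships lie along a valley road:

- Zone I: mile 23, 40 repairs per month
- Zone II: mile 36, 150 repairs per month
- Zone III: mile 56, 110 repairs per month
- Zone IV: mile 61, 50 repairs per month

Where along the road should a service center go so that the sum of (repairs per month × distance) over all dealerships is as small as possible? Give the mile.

For a sum of weighted absolute distances on a line, the optimum is the weighted median (not the mean). Total weight W = 350; half-weight = 175.
Sort by position and accumulate weight:
  mile 23 (Zone I, w=40) → cum 40
  mile 36 (Zone II, w=150) → cum 190  ≥ 175 → median here
  mile 56 (Zone III, w=110) → cum 300
  mile 61 (Zone IV, w=50) → cum 350
Optimal location: mile 36.

x = 36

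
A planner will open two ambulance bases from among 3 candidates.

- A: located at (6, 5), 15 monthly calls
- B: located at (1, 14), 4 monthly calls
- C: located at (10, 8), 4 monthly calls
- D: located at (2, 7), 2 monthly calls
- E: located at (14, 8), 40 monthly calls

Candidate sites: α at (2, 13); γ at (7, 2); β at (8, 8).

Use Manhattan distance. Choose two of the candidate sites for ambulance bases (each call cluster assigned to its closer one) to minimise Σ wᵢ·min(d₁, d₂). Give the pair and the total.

Evaluate every pair (each demand assigned to the nearer of the two):
  {α, β}: total = 343
  {γ, β}: total = 374
  {α, γ}: total = 636
Best pair: {α, β} with total 343.

{α, β}, total 343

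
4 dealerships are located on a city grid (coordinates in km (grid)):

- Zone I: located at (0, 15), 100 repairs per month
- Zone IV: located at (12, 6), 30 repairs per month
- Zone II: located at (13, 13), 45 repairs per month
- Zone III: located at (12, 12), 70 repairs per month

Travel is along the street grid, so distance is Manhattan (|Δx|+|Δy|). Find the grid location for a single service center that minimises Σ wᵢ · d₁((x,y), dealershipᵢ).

(12, 13)

Manhattan distance separates: Σwᵢ(|x−xᵢ|+|y−yᵢ|) = Σwᵢ|x−xᵢ| + Σwᵢ|y−yᵢ|, so x and y are optimised independently as 1-D weighted medians.
Total weight W = 245; half = 122.5.
x-coordinate, sorted with cumulative weight:
  x=0 (Zone I, w=100) cum 100
  x=12 (Zone IV, w=30) cum 130  ← median
  x=12 (Zone III, w=70) cum 200
  x=13 (Zone II, w=45) cum 245
⇒ x* = 12
y-coordinate, sorted with cumulative weight:
  y=6 (Zone IV, w=30) cum 30
  y=12 (Zone III, w=70) cum 100
  y=13 (Zone II, w=45) cum 145  ← median
  y=15 (Zone I, w=100) cum 245
⇒ y* = 13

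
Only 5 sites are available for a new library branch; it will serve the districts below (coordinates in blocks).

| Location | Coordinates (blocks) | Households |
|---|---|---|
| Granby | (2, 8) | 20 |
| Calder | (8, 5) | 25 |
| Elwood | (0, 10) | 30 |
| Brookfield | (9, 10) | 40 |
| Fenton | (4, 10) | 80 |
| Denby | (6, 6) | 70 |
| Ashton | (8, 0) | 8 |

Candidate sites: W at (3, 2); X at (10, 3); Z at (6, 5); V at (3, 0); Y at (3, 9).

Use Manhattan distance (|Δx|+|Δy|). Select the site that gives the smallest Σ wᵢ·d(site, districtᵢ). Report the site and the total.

Y, total 1357 blocks

Total weighted distance at each candidate:
  W (3, 2): total = 2496
  X (10, 3): total = 2760
  Z (6, 5): total = 1526
  V (3, 0): total = 3010
  Y (3, 9): total = 1357
Minimum is at Y with total 1357 blocks.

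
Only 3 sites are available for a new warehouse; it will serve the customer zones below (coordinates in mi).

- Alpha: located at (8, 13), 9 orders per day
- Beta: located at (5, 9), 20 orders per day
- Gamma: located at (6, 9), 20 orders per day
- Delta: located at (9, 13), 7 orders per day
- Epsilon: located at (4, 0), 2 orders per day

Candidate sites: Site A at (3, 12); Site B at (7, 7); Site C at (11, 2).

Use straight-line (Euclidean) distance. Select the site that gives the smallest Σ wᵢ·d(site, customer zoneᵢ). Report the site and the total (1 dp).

Site B, total 215.5 mi

Total weighted distance at each candidate:
  Site A (3, 12): total = 269.5
  Site B (7, 7): total = 215.5
  Site C (11, 2): total = 551.9
Minimum is at Site B with total 215.5 mi.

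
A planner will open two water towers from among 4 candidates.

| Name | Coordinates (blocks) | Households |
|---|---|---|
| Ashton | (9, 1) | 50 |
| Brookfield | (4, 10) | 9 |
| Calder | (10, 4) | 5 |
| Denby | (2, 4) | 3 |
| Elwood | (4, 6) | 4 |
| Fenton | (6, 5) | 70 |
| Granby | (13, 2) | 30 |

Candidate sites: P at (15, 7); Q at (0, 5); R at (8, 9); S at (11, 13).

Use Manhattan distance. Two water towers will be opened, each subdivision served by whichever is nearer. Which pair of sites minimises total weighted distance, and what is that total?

{P, R}, total 1221

Evaluate every pair (each demand assigned to the nearer of the two):
  {P, R}: total = 1221
  {Q, R}: total = 1339
  {R, S}: total = 1371
  {P, Q}: total = 1380
  {Q, S}: total = 1620
  {P, S}: total = 1806
Best pair: {P, R} with total 1221.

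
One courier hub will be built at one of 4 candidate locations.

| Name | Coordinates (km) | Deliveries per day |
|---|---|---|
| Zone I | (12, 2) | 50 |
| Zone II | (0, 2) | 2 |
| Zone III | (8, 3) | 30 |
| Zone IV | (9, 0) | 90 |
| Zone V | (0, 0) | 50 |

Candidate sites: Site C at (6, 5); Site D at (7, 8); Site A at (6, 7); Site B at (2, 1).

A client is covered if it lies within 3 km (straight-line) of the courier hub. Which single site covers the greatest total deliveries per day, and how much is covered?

Coverage radius r = 3 km; a point is covered iff (Δx)²+(Δy)² ≤ 3² = 9.
  Site C (6, 5): covers {Zone III} → 30
  Site D (7, 8): covers {none} → 0
  Site A (6, 7): covers {none} → 0
  Site B (2, 1): covers {Zone II, Zone V} → 52
Maximum coverage at Site B: 52 deliveries per day.

Site B, covering 52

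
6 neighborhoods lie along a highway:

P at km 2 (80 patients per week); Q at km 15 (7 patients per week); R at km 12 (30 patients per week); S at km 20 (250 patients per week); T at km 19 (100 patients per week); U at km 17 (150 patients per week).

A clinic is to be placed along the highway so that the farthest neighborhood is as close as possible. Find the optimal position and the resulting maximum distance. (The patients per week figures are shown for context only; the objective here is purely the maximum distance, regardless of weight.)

location 11, max distance 9

The 1-center on a line is the midpoint of the two extreme points: leftmost at 2, rightmost at 20.
Optimal location = (2 + 20)/2 = 11; maximum distance = (20 − 2)/2 = 9.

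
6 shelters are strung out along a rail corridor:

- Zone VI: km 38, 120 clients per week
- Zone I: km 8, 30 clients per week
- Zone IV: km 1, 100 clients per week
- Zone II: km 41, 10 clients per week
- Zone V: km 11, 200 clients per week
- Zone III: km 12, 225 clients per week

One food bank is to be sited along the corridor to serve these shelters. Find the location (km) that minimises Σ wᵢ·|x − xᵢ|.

x = 12

For a sum of weighted absolute distances on a line, the optimum is the weighted median (not the mean). Total weight W = 685; half-weight = 342.5.
Sort by position and accumulate weight:
  km 1 (Zone IV, w=100) → cum 100
  km 8 (Zone I, w=30) → cum 130
  km 11 (Zone V, w=200) → cum 330
  km 12 (Zone III, w=225) → cum 555  ≥ 342.5 → median here
  km 38 (Zone VI, w=120) → cum 675
  km 41 (Zone II, w=10) → cum 685
Optimal location: km 12.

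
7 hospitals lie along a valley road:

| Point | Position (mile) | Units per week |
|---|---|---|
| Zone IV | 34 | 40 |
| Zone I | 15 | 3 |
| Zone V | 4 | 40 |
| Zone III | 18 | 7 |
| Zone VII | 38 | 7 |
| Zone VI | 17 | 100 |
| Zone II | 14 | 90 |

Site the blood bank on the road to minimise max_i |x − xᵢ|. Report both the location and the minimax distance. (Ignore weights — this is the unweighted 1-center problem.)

The 1-center on a line is the midpoint of the two extreme points: leftmost at 4, rightmost at 38.
Optimal location = (4 + 38)/2 = 21; maximum distance = (38 − 4)/2 = 17.

location 21, max distance 17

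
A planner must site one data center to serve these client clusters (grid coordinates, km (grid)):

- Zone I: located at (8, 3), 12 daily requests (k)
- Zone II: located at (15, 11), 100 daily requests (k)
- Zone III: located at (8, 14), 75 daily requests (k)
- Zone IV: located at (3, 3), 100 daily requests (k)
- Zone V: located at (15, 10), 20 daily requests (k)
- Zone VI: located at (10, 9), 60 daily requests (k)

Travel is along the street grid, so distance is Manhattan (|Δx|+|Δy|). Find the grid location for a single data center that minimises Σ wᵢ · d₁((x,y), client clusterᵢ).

Manhattan distance separates: Σwᵢ(|x−xᵢ|+|y−yᵢ|) = Σwᵢ|x−xᵢ| + Σwᵢ|y−yᵢ|, so x and y are optimised independently as 1-D weighted medians.
Total weight W = 367; half = 183.5.
x-coordinate, sorted with cumulative weight:
  x=3 (Zone IV, w=100) cum 100
  x=8 (Zone I, w=12) cum 112
  x=8 (Zone III, w=75) cum 187  ← median
  x=10 (Zone VI, w=60) cum 247
  x=15 (Zone II, w=100) cum 347
  x=15 (Zone V, w=20) cum 367
⇒ x* = 8
y-coordinate, sorted with cumulative weight:
  y=3 (Zone I, w=12) cum 12
  y=3 (Zone IV, w=100) cum 112
  y=9 (Zone VI, w=60) cum 172
  y=10 (Zone V, w=20) cum 192  ← median
  y=11 (Zone II, w=100) cum 292
  y=14 (Zone III, w=75) cum 367
⇒ y* = 10

(8, 10)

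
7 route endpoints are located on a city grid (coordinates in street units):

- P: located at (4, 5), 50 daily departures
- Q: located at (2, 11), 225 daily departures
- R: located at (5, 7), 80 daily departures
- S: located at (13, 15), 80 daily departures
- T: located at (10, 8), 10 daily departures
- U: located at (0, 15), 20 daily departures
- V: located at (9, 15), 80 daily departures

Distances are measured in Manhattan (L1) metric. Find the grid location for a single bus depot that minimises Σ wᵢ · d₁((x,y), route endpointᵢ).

Manhattan distance separates: Σwᵢ(|x−xᵢ|+|y−yᵢ|) = Σwᵢ|x−xᵢ| + Σwᵢ|y−yᵢ|, so x and y are optimised independently as 1-D weighted medians.
Total weight W = 545; half = 272.5.
x-coordinate, sorted with cumulative weight:
  x=0 (U, w=20) cum 20
  x=2 (Q, w=225) cum 245
  x=4 (P, w=50) cum 295  ← median
  x=5 (R, w=80) cum 375
  x=9 (V, w=80) cum 455
  x=10 (T, w=10) cum 465
  x=13 (S, w=80) cum 545
⇒ x* = 4
y-coordinate, sorted with cumulative weight:
  y=5 (P, w=50) cum 50
  y=7 (R, w=80) cum 130
  y=8 (T, w=10) cum 140
  y=11 (Q, w=225) cum 365  ← median
  y=15 (S, w=80) cum 445
  y=15 (U, w=20) cum 465
  y=15 (V, w=80) cum 545
⇒ y* = 11

(4, 11)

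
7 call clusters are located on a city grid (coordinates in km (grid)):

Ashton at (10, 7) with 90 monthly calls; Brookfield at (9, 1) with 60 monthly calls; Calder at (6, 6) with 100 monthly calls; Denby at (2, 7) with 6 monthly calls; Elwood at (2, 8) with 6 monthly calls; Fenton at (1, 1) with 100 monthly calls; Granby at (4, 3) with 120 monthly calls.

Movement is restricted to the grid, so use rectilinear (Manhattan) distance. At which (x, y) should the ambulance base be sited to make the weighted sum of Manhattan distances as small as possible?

(6, 3)

Manhattan distance separates: Σwᵢ(|x−xᵢ|+|y−yᵢ|) = Σwᵢ|x−xᵢ| + Σwᵢ|y−yᵢ|, so x and y are optimised independently as 1-D weighted medians.
Total weight W = 482; half = 241.
x-coordinate, sorted with cumulative weight:
  x=1 (Fenton, w=100) cum 100
  x=2 (Denby, w=6) cum 106
  x=2 (Elwood, w=6) cum 112
  x=4 (Granby, w=120) cum 232
  x=6 (Calder, w=100) cum 332  ← median
  x=9 (Brookfield, w=60) cum 392
  x=10 (Ashton, w=90) cum 482
⇒ x* = 6
y-coordinate, sorted with cumulative weight:
  y=1 (Brookfield, w=60) cum 60
  y=1 (Fenton, w=100) cum 160
  y=3 (Granby, w=120) cum 280  ← median
  y=6 (Calder, w=100) cum 380
  y=7 (Ashton, w=90) cum 470
  y=7 (Denby, w=6) cum 476
  y=8 (Elwood, w=6) cum 482
⇒ y* = 3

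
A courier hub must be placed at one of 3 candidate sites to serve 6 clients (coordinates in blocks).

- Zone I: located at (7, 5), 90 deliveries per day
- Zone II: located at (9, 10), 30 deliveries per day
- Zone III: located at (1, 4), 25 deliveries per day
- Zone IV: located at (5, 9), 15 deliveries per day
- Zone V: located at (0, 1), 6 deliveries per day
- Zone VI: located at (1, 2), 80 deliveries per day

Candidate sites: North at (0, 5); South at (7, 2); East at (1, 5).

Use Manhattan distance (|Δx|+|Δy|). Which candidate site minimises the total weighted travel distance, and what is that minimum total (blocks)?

East, total 1345 blocks

Total weighted distance at each candidate:
  North (0, 5): total = 1579
  South (7, 2): total = 1433
  East (1, 5): total = 1345
Minimum is at East with total 1345 blocks.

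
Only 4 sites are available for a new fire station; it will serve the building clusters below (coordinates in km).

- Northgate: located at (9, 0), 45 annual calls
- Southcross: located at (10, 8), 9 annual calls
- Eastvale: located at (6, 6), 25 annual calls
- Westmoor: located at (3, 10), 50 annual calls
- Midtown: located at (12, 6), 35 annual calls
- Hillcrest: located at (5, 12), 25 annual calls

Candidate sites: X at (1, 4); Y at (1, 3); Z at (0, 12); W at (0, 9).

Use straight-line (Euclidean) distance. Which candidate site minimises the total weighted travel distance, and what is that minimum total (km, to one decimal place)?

X, total 1556.9 km

Total weighted distance at each candidate:
  X (1, 4): total = 1556.9
  Y (1, 3): total = 1632.2
  Z (0, 12): total = 1758.9
  W (0, 9): total = 1567.7
Minimum is at X with total 1556.9 km.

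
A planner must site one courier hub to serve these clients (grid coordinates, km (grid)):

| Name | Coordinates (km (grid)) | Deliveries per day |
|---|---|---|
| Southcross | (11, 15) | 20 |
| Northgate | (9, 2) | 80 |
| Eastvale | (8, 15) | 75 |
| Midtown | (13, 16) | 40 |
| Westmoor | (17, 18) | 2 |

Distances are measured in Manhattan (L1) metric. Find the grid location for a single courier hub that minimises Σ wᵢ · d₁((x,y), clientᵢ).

Manhattan distance separates: Σwᵢ(|x−xᵢ|+|y−yᵢ|) = Σwᵢ|x−xᵢ| + Σwᵢ|y−yᵢ|, so x and y are optimised independently as 1-D weighted medians.
Total weight W = 217; half = 108.5.
x-coordinate, sorted with cumulative weight:
  x=8 (Eastvale, w=75) cum 75
  x=9 (Northgate, w=80) cum 155  ← median
  x=11 (Southcross, w=20) cum 175
  x=13 (Midtown, w=40) cum 215
  x=17 (Westmoor, w=2) cum 217
⇒ x* = 9
y-coordinate, sorted with cumulative weight:
  y=2 (Northgate, w=80) cum 80
  y=15 (Southcross, w=20) cum 100
  y=15 (Eastvale, w=75) cum 175  ← median
  y=16 (Midtown, w=40) cum 215
  y=18 (Westmoor, w=2) cum 217
⇒ y* = 15

(9, 15)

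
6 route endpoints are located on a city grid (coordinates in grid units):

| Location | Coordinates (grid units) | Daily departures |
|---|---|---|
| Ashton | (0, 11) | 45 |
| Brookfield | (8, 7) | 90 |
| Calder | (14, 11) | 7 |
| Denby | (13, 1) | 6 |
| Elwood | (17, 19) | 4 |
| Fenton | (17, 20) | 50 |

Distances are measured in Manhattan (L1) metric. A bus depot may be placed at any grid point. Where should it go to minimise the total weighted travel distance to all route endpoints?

(8, 11)

Manhattan distance separates: Σwᵢ(|x−xᵢ|+|y−yᵢ|) = Σwᵢ|x−xᵢ| + Σwᵢ|y−yᵢ|, so x and y are optimised independently as 1-D weighted medians.
Total weight W = 202; half = 101.
x-coordinate, sorted with cumulative weight:
  x=0 (Ashton, w=45) cum 45
  x=8 (Brookfield, w=90) cum 135  ← median
  x=13 (Denby, w=6) cum 141
  x=14 (Calder, w=7) cum 148
  x=17 (Elwood, w=4) cum 152
  x=17 (Fenton, w=50) cum 202
⇒ x* = 8
y-coordinate, sorted with cumulative weight:
  y=1 (Denby, w=6) cum 6
  y=7 (Brookfield, w=90) cum 96
  y=11 (Ashton, w=45) cum 141  ← median
  y=11 (Calder, w=7) cum 148
  y=19 (Elwood, w=4) cum 152
  y=20 (Fenton, w=50) cum 202
⇒ y* = 11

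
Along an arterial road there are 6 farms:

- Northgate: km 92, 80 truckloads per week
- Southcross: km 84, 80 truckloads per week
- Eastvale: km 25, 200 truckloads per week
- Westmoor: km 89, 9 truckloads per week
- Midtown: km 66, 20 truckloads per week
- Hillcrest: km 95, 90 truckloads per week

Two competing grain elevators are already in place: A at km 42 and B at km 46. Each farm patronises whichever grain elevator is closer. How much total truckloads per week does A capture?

200

The indifferent point is the midpoint (42+46)/2 = 44; farms left of it (closer to A at 42) go to A, those right go to B.
  Eastvale at 25 (w=200) → A
  Midtown at 66 (w=20) → B
  Southcross at 84 (w=80) → B
  Westmoor at 89 (w=9) → B
  Northgate at 92 (w=80) → B
  Hillcrest at 95 (w=90) → B
A captures 200; B captures 279.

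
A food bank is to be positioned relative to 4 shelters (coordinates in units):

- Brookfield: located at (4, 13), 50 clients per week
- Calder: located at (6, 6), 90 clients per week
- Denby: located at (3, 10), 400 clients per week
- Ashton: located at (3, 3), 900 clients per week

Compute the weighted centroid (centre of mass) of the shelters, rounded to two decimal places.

(3.22, 5.48)

The minimiser of Σwᵢ‖p−pᵢ‖² is the weighted centroid p* = (Σwᵢpᵢ)/(Σwᵢ).
Σwᵢ = 1440.
Σwᵢxᵢ = 50·4 + 90·6 + 400·3 + 900·3 = 4640.
Σwᵢyᵢ = 50·13 + 90·6 + 400·10 + 900·3 = 7890.
x* = 4640/1440 = 3.22, y* = 7890/1440 = 5.48.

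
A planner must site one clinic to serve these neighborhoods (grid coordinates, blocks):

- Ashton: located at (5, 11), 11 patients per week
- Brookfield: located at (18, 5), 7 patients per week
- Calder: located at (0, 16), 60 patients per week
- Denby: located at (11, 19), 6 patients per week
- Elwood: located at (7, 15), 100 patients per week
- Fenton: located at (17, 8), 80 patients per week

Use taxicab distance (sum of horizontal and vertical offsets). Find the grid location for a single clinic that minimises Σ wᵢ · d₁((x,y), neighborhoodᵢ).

(7, 15)

Manhattan distance separates: Σwᵢ(|x−xᵢ|+|y−yᵢ|) = Σwᵢ|x−xᵢ| + Σwᵢ|y−yᵢ|, so x and y are optimised independently as 1-D weighted medians.
Total weight W = 264; half = 132.
x-coordinate, sorted with cumulative weight:
  x=0 (Calder, w=60) cum 60
  x=5 (Ashton, w=11) cum 71
  x=7 (Elwood, w=100) cum 171  ← median
  x=11 (Denby, w=6) cum 177
  x=17 (Fenton, w=80) cum 257
  x=18 (Brookfield, w=7) cum 264
⇒ x* = 7
y-coordinate, sorted with cumulative weight:
  y=5 (Brookfield, w=7) cum 7
  y=8 (Fenton, w=80) cum 87
  y=11 (Ashton, w=11) cum 98
  y=15 (Elwood, w=100) cum 198  ← median
  y=16 (Calder, w=60) cum 258
  y=19 (Denby, w=6) cum 264
⇒ y* = 15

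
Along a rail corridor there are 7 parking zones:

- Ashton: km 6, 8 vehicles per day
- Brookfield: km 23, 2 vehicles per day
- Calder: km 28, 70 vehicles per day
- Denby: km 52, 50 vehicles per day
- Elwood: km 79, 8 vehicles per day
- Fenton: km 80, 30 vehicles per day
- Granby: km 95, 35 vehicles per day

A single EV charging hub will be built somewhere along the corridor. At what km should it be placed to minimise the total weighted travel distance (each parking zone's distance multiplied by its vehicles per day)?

For a sum of weighted absolute distances on a line, the optimum is the weighted median (not the mean). Total weight W = 203; half-weight = 101.5.
Sort by position and accumulate weight:
  km 6 (Ashton, w=8) → cum 8
  km 23 (Brookfield, w=2) → cum 10
  km 28 (Calder, w=70) → cum 80
  km 52 (Denby, w=50) → cum 130  ≥ 101.5 → median here
  km 79 (Elwood, w=8) → cum 138
  km 80 (Fenton, w=30) → cum 168
  km 95 (Granby, w=35) → cum 203
Optimal location: km 52.

x = 52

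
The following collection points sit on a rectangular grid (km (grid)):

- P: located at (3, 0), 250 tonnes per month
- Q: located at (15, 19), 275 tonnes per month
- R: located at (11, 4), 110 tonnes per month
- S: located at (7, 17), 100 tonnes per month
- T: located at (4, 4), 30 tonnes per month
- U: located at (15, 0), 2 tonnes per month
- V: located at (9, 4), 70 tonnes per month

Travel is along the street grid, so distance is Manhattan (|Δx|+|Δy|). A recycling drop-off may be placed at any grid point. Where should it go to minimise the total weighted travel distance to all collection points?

(9, 4)

Manhattan distance separates: Σwᵢ(|x−xᵢ|+|y−yᵢ|) = Σwᵢ|x−xᵢ| + Σwᵢ|y−yᵢ|, so x and y are optimised independently as 1-D weighted medians.
Total weight W = 837; half = 418.5.
x-coordinate, sorted with cumulative weight:
  x=3 (P, w=250) cum 250
  x=4 (T, w=30) cum 280
  x=7 (S, w=100) cum 380
  x=9 (V, w=70) cum 450  ← median
  x=11 (R, w=110) cum 560
  x=15 (Q, w=275) cum 835
  x=15 (U, w=2) cum 837
⇒ x* = 9
y-coordinate, sorted with cumulative weight:
  y=0 (P, w=250) cum 250
  y=0 (U, w=2) cum 252
  y=4 (R, w=110) cum 362
  y=4 (T, w=30) cum 392
  y=4 (V, w=70) cum 462  ← median
  y=17 (S, w=100) cum 562
  y=19 (Q, w=275) cum 837
⇒ y* = 4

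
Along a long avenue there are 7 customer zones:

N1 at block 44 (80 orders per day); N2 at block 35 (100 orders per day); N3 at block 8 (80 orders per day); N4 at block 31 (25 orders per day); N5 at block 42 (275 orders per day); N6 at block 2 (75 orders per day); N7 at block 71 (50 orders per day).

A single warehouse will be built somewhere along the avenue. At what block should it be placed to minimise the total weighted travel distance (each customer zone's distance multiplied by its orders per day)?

For a sum of weighted absolute distances on a line, the optimum is the weighted median (not the mean). Total weight W = 685; half-weight = 342.5.
Sort by position and accumulate weight:
  block 2 (N6, w=75) → cum 75
  block 8 (N3, w=80) → cum 155
  block 31 (N4, w=25) → cum 180
  block 35 (N2, w=100) → cum 280
  block 42 (N5, w=275) → cum 555  ≥ 342.5 → median here
  block 44 (N1, w=80) → cum 635
  block 71 (N7, w=50) → cum 685
Optimal location: block 42.

x = 42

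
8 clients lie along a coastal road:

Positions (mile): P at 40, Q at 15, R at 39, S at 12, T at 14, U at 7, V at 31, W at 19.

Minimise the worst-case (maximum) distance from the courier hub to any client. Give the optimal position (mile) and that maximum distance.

The 1-center on a line is the midpoint of the two extreme points: leftmost at 7, rightmost at 40.
Optimal location = (7 + 40)/2 = 23.5; maximum distance = (40 − 7)/2 = 16.5.

location 23.5, max distance 16.5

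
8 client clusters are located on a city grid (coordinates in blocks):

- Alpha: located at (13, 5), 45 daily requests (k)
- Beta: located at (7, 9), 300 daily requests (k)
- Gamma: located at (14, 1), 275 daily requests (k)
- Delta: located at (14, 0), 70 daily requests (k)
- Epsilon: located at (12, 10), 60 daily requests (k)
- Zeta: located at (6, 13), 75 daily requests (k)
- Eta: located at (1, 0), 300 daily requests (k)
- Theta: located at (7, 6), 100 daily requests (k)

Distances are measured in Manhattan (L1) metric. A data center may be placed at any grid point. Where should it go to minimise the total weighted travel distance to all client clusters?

Manhattan distance separates: Σwᵢ(|x−xᵢ|+|y−yᵢ|) = Σwᵢ|x−xᵢ| + Σwᵢ|y−yᵢ|, so x and y are optimised independently as 1-D weighted medians.
Total weight W = 1225; half = 612.5.
x-coordinate, sorted with cumulative weight:
  x=1 (Eta, w=300) cum 300
  x=6 (Zeta, w=75) cum 375
  x=7 (Beta, w=300) cum 675  ← median
  x=7 (Theta, w=100) cum 775
  x=12 (Epsilon, w=60) cum 835
  x=13 (Alpha, w=45) cum 880
  x=14 (Gamma, w=275) cum 1155
  x=14 (Delta, w=70) cum 1225
⇒ x* = 7
y-coordinate, sorted with cumulative weight:
  y=0 (Delta, w=70) cum 70
  y=0 (Eta, w=300) cum 370
  y=1 (Gamma, w=275) cum 645  ← median
  y=5 (Alpha, w=45) cum 690
  y=6 (Theta, w=100) cum 790
  y=9 (Beta, w=300) cum 1090
  y=10 (Epsilon, w=60) cum 1150
  y=13 (Zeta, w=75) cum 1225
⇒ y* = 1

(7, 1)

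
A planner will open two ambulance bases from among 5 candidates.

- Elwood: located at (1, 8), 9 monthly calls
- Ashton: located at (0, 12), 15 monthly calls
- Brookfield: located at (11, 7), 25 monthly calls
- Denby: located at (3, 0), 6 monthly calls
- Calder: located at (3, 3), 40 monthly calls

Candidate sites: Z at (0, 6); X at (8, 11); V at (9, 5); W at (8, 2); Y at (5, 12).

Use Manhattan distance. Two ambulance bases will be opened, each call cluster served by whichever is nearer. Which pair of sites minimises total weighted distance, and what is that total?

{Z, V}, total 511

Evaluate every pair (each demand assigned to the nearer of the two):
  {Z, V}: total = 511
  {Z, X}: total = 586
  {Z, W}: total = 599
  {W, Y}: total = 629
  {V, Y}: total = 633
  {Z, Y}: total = 671
  {X, W}: total = 682
  {X, V}: total = 711
  {V, W}: total = 721
  {X, Y}: total = 846
Best pair: {Z, V} with total 511.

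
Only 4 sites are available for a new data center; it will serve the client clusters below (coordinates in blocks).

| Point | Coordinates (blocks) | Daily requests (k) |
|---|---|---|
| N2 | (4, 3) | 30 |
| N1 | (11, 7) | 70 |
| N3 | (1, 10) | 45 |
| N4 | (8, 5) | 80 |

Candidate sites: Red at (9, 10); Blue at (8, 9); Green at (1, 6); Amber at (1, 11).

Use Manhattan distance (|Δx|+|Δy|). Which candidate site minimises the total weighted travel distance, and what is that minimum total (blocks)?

Total weighted distance at each candidate:
  Red (9, 10): total = 1550
  Blue (8, 9): total = 1330
  Green (1, 6): total = 1770
  Amber (1, 11): total = 2395
Minimum is at Blue with total 1330 blocks.

Blue, total 1330 blocks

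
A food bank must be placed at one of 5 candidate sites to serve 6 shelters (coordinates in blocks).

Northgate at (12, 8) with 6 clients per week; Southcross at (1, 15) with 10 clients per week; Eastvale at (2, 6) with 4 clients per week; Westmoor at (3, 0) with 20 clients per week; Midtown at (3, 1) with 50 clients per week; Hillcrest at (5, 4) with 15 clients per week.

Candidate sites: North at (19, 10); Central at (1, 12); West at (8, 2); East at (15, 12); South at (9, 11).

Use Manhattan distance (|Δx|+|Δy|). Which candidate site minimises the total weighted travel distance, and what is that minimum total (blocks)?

Total weighted distance at each candidate:
  North (19, 10): total = 2438
  Central (1, 12): total = 1258
  West (8, 2): total = 815
  East (15, 12): total = 2188
  South (9, 11): total = 1509
Minimum is at West with total 815 blocks.

West, total 815 blocks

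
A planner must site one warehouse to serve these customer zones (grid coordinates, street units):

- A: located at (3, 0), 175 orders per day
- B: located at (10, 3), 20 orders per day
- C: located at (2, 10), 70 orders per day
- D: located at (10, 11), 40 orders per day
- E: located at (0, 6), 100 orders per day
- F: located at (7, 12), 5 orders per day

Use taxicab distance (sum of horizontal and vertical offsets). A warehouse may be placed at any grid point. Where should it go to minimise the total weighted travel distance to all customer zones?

(3, 6)

Manhattan distance separates: Σwᵢ(|x−xᵢ|+|y−yᵢ|) = Σwᵢ|x−xᵢ| + Σwᵢ|y−yᵢ|, so x and y are optimised independently as 1-D weighted medians.
Total weight W = 410; half = 205.
x-coordinate, sorted with cumulative weight:
  x=0 (E, w=100) cum 100
  x=2 (C, w=70) cum 170
  x=3 (A, w=175) cum 345  ← median
  x=7 (F, w=5) cum 350
  x=10 (B, w=20) cum 370
  x=10 (D, w=40) cum 410
⇒ x* = 3
y-coordinate, sorted with cumulative weight:
  y=0 (A, w=175) cum 175
  y=3 (B, w=20) cum 195
  y=6 (E, w=100) cum 295  ← median
  y=10 (C, w=70) cum 365
  y=11 (D, w=40) cum 405
  y=12 (F, w=5) cum 410
⇒ y* = 6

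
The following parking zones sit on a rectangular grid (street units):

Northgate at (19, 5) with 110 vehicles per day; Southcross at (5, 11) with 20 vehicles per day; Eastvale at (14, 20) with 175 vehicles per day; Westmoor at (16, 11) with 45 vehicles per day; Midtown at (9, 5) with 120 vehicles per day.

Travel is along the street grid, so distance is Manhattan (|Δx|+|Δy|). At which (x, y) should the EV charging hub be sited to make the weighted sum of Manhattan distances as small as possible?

(14, 11)

Manhattan distance separates: Σwᵢ(|x−xᵢ|+|y−yᵢ|) = Σwᵢ|x−xᵢ| + Σwᵢ|y−yᵢ|, so x and y are optimised independently as 1-D weighted medians.
Total weight W = 470; half = 235.
x-coordinate, sorted with cumulative weight:
  x=5 (Southcross, w=20) cum 20
  x=9 (Midtown, w=120) cum 140
  x=14 (Eastvale, w=175) cum 315  ← median
  x=16 (Westmoor, w=45) cum 360
  x=19 (Northgate, w=110) cum 470
⇒ x* = 14
y-coordinate, sorted with cumulative weight:
  y=5 (Northgate, w=110) cum 110
  y=5 (Midtown, w=120) cum 230
  y=11 (Southcross, w=20) cum 250  ← median
  y=11 (Westmoor, w=45) cum 295
  y=20 (Eastvale, w=175) cum 470
⇒ y* = 11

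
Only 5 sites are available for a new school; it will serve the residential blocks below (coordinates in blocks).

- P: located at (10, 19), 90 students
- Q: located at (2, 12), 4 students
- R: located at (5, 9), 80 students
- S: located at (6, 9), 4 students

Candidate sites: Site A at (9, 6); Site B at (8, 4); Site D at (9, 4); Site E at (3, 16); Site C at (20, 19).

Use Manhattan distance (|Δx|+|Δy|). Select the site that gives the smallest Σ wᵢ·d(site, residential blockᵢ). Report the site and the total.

Total weighted distance at each candidate:
  Site A (9, 6): total = 1896
  Site B (8, 4): total = 2254
  Site D (9, 4): total = 2252
  Site E (3, 16): total = 1680
  Site C (20, 19): total = 3096
Minimum is at Site E with total 1680 blocks.

Site E, total 1680 blocks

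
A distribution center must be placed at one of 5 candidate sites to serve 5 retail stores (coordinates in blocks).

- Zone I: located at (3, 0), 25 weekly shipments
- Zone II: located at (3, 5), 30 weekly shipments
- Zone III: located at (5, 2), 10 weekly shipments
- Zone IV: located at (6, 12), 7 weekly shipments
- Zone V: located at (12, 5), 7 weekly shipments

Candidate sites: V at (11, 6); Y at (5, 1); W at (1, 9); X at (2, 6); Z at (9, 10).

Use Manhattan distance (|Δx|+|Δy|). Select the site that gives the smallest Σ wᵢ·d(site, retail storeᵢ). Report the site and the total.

Y, total 426 blocks

Total weighted distance at each candidate:
  V (11, 6): total = 811
  Y (5, 1): total = 426
  W (1, 9): total = 726
  X (2, 6): total = 452
  Z (9, 10): total = 941
Minimum is at Y with total 426 blocks.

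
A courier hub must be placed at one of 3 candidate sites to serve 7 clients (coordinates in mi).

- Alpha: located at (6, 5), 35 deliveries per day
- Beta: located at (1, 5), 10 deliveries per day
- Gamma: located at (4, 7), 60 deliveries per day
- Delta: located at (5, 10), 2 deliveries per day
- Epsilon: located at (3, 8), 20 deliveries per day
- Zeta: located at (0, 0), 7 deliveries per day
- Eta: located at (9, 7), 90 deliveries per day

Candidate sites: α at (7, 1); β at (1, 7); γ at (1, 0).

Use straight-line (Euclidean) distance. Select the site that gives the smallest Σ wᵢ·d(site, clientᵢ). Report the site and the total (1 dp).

β, total 1212.7 mi

Total weighted distance at each candidate:
  α (7, 1): total = 1417.3
  β (1, 7): total = 1212.7
  γ (1, 0): total = 1904.6
Minimum is at β with total 1212.7 mi.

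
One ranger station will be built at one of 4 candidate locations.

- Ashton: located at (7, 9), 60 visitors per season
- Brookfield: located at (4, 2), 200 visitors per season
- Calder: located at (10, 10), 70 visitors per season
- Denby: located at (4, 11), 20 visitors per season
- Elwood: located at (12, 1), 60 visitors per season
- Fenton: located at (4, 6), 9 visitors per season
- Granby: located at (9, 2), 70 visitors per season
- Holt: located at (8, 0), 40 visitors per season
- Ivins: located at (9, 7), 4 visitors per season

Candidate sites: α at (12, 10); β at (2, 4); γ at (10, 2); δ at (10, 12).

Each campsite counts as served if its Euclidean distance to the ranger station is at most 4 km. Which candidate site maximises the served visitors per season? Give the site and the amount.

Coverage radius r = 4 km; a point is covered iff (Δx)²+(Δy)² ≤ 4² = 16.
  α (12, 10): covers {Calder} → 70
  β (2, 4): covers {Brookfield, Fenton} → 209
  γ (10, 2): covers {Elwood, Granby, Holt} → 170
  δ (10, 12): covers {Calder} → 70
Maximum coverage at β: 209 visitors per season.

β, covering 209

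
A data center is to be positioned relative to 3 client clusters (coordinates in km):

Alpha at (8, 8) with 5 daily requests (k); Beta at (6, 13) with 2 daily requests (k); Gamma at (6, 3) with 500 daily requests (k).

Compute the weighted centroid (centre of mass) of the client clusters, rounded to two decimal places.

(6.02, 3.09)

The minimiser of Σwᵢ‖p−pᵢ‖² is the weighted centroid p* = (Σwᵢpᵢ)/(Σwᵢ).
Σwᵢ = 507.
Σwᵢxᵢ = 5·8 + 2·6 + 500·6 = 3052.
Σwᵢyᵢ = 5·8 + 2·13 + 500·3 = 1566.
x* = 3052/507 = 6.02, y* = 1566/507 = 3.09.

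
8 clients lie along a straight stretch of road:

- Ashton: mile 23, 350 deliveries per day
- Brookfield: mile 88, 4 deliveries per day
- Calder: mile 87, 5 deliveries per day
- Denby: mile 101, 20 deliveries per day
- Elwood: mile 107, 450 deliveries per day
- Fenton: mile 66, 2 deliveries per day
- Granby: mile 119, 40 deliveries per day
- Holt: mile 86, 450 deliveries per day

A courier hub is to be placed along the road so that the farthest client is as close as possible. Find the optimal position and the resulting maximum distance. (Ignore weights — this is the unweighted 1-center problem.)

The 1-center on a line is the midpoint of the two extreme points: leftmost at 23, rightmost at 119.
Optimal location = (23 + 119)/2 = 71; maximum distance = (119 − 23)/2 = 48.

location 71, max distance 48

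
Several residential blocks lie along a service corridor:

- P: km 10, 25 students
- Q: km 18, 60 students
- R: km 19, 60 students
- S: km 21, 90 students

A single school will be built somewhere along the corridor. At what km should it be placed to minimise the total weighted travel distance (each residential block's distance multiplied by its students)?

For a sum of weighted absolute distances on a line, the optimum is the weighted median (not the mean). Total weight W = 235; half-weight = 117.5.
Sort by position and accumulate weight:
  km 10 (P, w=25) → cum 25
  km 18 (Q, w=60) → cum 85
  km 19 (R, w=60) → cum 145  ≥ 117.5 → median here
  km 21 (S, w=90) → cum 235
Optimal location: km 19.

x = 19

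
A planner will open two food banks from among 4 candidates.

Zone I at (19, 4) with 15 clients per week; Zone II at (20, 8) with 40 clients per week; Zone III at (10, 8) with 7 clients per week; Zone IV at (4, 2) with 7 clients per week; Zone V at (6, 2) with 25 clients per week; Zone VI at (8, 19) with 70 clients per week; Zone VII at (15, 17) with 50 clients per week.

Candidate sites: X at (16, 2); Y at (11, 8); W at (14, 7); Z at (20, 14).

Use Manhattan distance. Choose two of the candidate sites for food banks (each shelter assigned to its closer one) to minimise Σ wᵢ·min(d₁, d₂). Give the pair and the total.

{Y, Z}, total 2158

Evaluate every pair (each demand assigned to the nearer of the two):
  {Y, Z}: total = 2158
  {Y, W}: total = 2303
  {X, Z}: total = 2323
  {X, Y}: total = 2406
  {W, Z}: total = 2415
  {X, W}: total = 2534
Best pair: {Y, Z} with total 2158.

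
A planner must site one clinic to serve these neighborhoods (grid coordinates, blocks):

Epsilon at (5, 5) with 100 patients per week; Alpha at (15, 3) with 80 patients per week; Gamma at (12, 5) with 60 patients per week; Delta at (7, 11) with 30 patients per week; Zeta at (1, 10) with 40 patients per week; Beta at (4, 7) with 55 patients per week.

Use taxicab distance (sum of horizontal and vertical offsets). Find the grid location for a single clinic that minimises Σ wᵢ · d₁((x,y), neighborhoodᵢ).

Manhattan distance separates: Σwᵢ(|x−xᵢ|+|y−yᵢ|) = Σwᵢ|x−xᵢ| + Σwᵢ|y−yᵢ|, so x and y are optimised independently as 1-D weighted medians.
Total weight W = 365; half = 182.5.
x-coordinate, sorted with cumulative weight:
  x=1 (Zeta, w=40) cum 40
  x=4 (Beta, w=55) cum 95
  x=5 (Epsilon, w=100) cum 195  ← median
  x=7 (Delta, w=30) cum 225
  x=12 (Gamma, w=60) cum 285
  x=15 (Alpha, w=80) cum 365
⇒ x* = 5
y-coordinate, sorted with cumulative weight:
  y=3 (Alpha, w=80) cum 80
  y=5 (Epsilon, w=100) cum 180
  y=5 (Gamma, w=60) cum 240  ← median
  y=7 (Beta, w=55) cum 295
  y=10 (Zeta, w=40) cum 335
  y=11 (Delta, w=30) cum 365
⇒ y* = 5

(5, 5)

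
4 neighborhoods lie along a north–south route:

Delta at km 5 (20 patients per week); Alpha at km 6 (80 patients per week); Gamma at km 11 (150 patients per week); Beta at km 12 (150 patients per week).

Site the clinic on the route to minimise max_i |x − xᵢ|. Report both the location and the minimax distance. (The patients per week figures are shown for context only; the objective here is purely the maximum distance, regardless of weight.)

The 1-center on a line is the midpoint of the two extreme points: leftmost at 5, rightmost at 12.
Optimal location = (5 + 12)/2 = 8.5; maximum distance = (12 − 5)/2 = 3.5.

location 8.5, max distance 3.5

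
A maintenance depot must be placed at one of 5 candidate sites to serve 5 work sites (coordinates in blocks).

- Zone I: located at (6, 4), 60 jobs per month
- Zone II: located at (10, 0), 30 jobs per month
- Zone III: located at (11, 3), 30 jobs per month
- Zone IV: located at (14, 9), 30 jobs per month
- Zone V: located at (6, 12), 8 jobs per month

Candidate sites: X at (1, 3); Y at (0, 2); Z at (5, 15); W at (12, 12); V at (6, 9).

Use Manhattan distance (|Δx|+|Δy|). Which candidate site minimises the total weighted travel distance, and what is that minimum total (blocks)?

V, total 1284 blocks

Total weighted distance at each candidate:
  X (1, 3): total = 1702
  Y (0, 2): total = 1958
  Z (5, 15): total = 2342
  W (12, 12): total = 1758
  V (6, 9): total = 1284
Minimum is at V with total 1284 blocks.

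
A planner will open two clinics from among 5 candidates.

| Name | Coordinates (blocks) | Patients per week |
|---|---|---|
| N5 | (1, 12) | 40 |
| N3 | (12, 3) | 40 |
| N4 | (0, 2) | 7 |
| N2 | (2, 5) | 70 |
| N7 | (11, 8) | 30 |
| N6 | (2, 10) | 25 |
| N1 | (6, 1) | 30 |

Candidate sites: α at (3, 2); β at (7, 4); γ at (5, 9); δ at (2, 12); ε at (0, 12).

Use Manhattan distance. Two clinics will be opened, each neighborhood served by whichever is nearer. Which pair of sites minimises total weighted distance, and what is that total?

Evaluate every pair (each demand assigned to the nearer of the two):
  {β, δ}: total = 1173
  {β, ε}: total = 1223
  {α, δ}: total = 1301
  {α, ε}: total = 1381
  {α, γ}: total = 1411
  {β, γ}: total = 1433
  {α, β}: total = 1606
  {γ, δ}: total = 1664
  {γ, ε}: total = 1700
  {δ, ε}: total = 2250
Best pair: {β, δ} with total 1173.

{β, δ}, total 1173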